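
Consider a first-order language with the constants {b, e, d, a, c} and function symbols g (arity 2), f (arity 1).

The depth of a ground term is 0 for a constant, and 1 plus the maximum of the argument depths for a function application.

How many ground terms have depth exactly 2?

Count level by level. With function symbols g/2, f/1, the terms of depth ≤ k are the 5 constants together with each function applied to depth-≤(k−1) tuples, so N_k = 5 + N_{k-1}^2 + N_{k-1}.
N_0 = 5
N_1 = 5 + 5^2 + 5 = 35
N_2 = 5 + 35^2 + 35 = 1265
Terms of depth exactly 2: N_2 − N_1 = 1265 − 35 = 1230.

1230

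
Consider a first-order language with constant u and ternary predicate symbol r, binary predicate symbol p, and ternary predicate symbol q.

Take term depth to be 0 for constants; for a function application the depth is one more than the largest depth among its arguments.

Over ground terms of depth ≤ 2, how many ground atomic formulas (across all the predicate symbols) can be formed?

3

First count ground terms of depth ≤ 2.
With no function symbols every ground term is a constant, so there is exactly 1 ground term at every depth bound.
N_0 = 1
N_1 = 1
N_2 = 1
Explicitly: u.
So |H| = 1.
A ground atom is a predicate applied to a tuple of terms from H, so the count is the sum over predicates of |H|^arity:
  r: 1^3 = 1;  p: 1^2 = 1;  q: 1^3 = 1
Total ground atoms: 1 + 1 + 1 = 3.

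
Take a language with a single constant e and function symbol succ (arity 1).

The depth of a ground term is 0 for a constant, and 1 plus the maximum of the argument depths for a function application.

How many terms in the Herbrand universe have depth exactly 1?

Write N_k for the number of ground terms of depth ≤ k. A term of depth ≤ k is either a constant or a function symbol applied to arguments of depth ≤ k−1, so N_k = 1 + N_{k-1}.
N_0 = 1
N_1 = 1 + 1 = 2
Terms of depth exactly 1: N_1 − N_0 = 2 − 1 = 1.

1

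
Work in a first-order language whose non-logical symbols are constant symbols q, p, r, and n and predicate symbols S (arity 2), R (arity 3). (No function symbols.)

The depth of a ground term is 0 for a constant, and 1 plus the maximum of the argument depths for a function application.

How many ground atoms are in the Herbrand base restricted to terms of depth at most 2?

80

First count ground terms of depth ≤ 2.
With no function symbols every ground term is a constant, so there are exactly 4 ground terms at every depth bound.
N_0 = 4
N_1 = 4
N_2 = 4
So |H| = 4.
A ground atom is a predicate applied to a tuple of terms from H, so the count is the sum over predicates of |H|^arity:
  S: 4^2 = 16;  R: 4^3 = 64
Total ground atoms: 16 + 64 = 80.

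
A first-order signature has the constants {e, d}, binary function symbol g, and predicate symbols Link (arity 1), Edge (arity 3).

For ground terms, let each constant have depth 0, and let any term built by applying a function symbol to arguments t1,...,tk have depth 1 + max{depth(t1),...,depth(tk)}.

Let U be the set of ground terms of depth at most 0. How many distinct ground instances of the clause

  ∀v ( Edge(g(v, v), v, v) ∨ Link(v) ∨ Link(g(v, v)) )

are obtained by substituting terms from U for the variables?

2

Ground terms of depth ≤ 0:
  Let N_k = |{terms of depth ≤ k}|. Then N_0 = 2 and N_k = 2 + N_{k-1}^2 for k ≥ 1 (one summand per function symbol, arity giving the exponent).
  N_0 = 2
  Explicitly: e, d.
So there are 2 ground terms available for substitution.
The body mentions the single quantified variable v; since ground terms form a free algebra, no two substitutions collapse to the same formula.
Number of ground instances = 2.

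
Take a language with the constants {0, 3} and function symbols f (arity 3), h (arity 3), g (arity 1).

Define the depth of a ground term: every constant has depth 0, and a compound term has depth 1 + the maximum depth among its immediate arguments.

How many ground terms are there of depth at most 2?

16022

Let N_k count ground terms of depth at most k. Each non-constant term of depth ≤ k is some function symbol applied to depth-≤(k−1) arguments, giving N_k = 2 + N_{k-1}^3 + N_{k-1}^3 + N_{k-1}.
N_0 = 2
N_1 = 2 + 2^3 + 2^3 + 2 = 20
N_2 = 2 + 20^3 + 20^3 + 20 = 16022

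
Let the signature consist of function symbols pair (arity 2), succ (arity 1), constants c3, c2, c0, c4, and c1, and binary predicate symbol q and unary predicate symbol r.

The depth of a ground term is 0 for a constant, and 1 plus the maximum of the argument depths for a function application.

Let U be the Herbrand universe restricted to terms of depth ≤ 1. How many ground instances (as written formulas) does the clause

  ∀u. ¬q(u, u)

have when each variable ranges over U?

Ground terms of depth ≤ 1:
  Let N_k count ground terms of depth at most k. Each non-constant term of depth ≤ k is some function symbol applied to depth-≤(k−1) arguments, giving N_k = 5 + N_{k-1}^2 + N_{k-1}.
  N_0 = 5
  N_1 = 5 + 5^2 + 5 = 35
So there are 35 ground terms available for substitution.
The clause has 1 distinct variable (u), which appears in the body. In the free term algebra distinct substitutions yield syntactically distinct ground instances.
Number of ground instances = 35.

35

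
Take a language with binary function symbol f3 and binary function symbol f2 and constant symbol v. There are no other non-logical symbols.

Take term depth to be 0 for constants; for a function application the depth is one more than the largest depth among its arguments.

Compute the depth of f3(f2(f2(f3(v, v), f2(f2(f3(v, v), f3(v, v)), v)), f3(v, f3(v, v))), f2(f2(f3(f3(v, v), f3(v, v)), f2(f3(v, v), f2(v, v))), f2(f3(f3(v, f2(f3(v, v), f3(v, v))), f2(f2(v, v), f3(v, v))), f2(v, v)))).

depth(f3(v, v)) = 1 + max(0, 0) = 1
depth(f2(f3(v, v), f3(v, v))) = 1 + max(1, 1) = 2
depth(f2(f2(f3(v, v), f3(v, v)), v)) = 1 + max(2, 0) = 3
depth(f2(f3(v, v), f2(f2(f3(v, v), f3(v, v)), v))) = 1 + max(1, 3) = 4
depth(f3(v, f3(v, v))) = 1 + max(0, 1) = 2
depth(f2(f2(f3(v, v), f2(f2(f3(v, v), f3(v, v)), v)), f3(v, f3(v, v)))) = 1 + max(4, 2) = 5
depth(f3(f3(v, v), f3(v, v))) = 1 + max(1, 1) = 2
depth(f2(v, v)) = 1 + max(0, 0) = 1
depth(f2(f3(v, v), f2(v, v))) = 1 + max(1, 1) = 2
depth(f2(f3(f3(v, v), f3(v, v)), f2(f3(v, v), f2(v, v)))) = 1 + max(2, 2) = 3
depth(f3(v, f2(f3(v, v), f3(v, v)))) = 1 + max(0, 2) = 3
depth(f2(f2(v, v), f3(v, v))) = 1 + max(1, 1) = 2
depth(f3(f3(v, f2(f3(v, v), f3(v, v))), f2(f2(v, v), f3(v, v)))) = 1 + max(3, 2) = 4
depth(f2(f3(f3(v, f2(f3(v, v), f3(v, v))), f2(f2(v, v), f3(v, v))), f2(v, v))) = 1 + max(4, 1) = 5
depth(f2(f2(f3(f3(v, v), f3(v, v)), f2(f3(v, v), f2(v, v))), f2(f3(f3(v, f2(f3(v, v), f3(v, v))), f2(f2(v, v), f3(v, v))), f2(v, v)))) = 1 + max(3, 5) = 6
depth(f3(f2(f2(f3(v, v), f2(f2(f3(v, v), f3(v, v)), v)), f3(v, f3(v, v))), f2(f2(f3(f3(v, v), f3(v, v)), f2(f3(v, v), f2(v, v))), f2(f3(f3(v, f2(f3(v, v), f3(v, v))), f2(f2(v, v), f3(v, v))), f2(v, v))))) = 1 + max(5, 6) = 7

7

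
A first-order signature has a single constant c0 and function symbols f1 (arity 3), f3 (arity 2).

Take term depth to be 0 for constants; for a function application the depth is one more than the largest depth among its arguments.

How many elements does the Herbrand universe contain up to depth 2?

Write N_k for the number of ground terms of depth ≤ k. A term of depth ≤ k is either a constant or a function symbol applied to arguments of depth ≤ k−1, so N_k = 1 + N_{k-1}^3 + N_{k-1}^2.
N_0 = 1
N_1 = 1 + 1^3 + 1^2 = 3
N_2 = 1 + 3^3 + 3^2 = 37

37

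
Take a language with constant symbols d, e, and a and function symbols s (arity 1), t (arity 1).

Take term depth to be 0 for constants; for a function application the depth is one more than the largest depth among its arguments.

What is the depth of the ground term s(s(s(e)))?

3

depth(s(e)) = 1 + depth(e) = 1 + 0 = 1
depth(s(s(e))) = 1 + depth(s(e)) = 1 + 1 = 2
depth(s(s(s(e)))) = 1 + depth(s(s(e))) = 1 + 2 = 3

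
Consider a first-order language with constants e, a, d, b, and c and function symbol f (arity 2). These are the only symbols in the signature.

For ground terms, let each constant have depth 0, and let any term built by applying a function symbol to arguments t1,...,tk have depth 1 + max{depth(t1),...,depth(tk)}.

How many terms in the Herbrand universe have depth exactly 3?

818125

Write N_k for the number of ground terms of depth ≤ k. A term of depth ≤ k is either a constant or a function symbol applied to arguments of depth ≤ k−1, so N_k = 5 + N_{k-1}^2.
N_0 = 5
N_1 = 5 + 5^2 = 30
N_2 = 5 + 30^2 = 905
N_3 = 5 + 905^2 = 819030
Terms of depth exactly 3: N_3 − N_2 = 819030 − 905 = 818125.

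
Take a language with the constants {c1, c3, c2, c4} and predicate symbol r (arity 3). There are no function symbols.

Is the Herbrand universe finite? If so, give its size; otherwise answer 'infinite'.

4

There are no function symbols, so every ground term is one of the 4 constants.
The Herbrand universe is {c1, c3, c2, c4}, which is finite with 4 elements.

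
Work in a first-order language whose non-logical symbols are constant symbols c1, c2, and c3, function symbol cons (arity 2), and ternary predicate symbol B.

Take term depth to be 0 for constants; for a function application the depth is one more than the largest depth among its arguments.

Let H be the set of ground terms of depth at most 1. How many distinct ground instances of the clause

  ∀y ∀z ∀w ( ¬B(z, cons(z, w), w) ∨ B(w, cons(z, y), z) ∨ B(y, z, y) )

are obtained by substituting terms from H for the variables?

Ground terms of depth ≤ 1:
  Count level by level. With function symbols cons/2, the terms of depth ≤ k are the 3 constants together with each function applied to depth-≤(k−1) tuples, so N_k = 3 + N_{k-1}^2.
  N_0 = 3
  N_1 = 3 + 3^2 = 12
  Explicitly: c1, c2, c3, cons(c1, c1), cons(c1, c2), cons(c1, c3), cons(c2, c1), cons(c2, c2), cons(c2, c3), cons(c3, c1), cons(c3, c2), cons(c3, c3).
So there are 12 ground terms available for substitution.
The body mentions every one of the 3 quantified variables; since ground terms form a free algebra, no two substitutions collapse to the same formula.
Number of ground instances = 12^3 = 1728.

1728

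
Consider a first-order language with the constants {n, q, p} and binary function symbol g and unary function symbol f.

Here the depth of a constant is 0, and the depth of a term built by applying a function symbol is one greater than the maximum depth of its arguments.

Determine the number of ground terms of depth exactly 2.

228

Let N_k = |{terms of depth ≤ k}|. Then N_0 = 3 and N_k = 3 + N_{k-1}^2 + N_{k-1} for k ≥ 1 (one summand per function symbol, arity giving the exponent).
N_0 = 3
N_1 = 3 + 3^2 + 3 = 15
N_2 = 3 + 15^2 + 15 = 243
Terms of depth exactly 2: N_2 − N_1 = 243 − 15 = 228.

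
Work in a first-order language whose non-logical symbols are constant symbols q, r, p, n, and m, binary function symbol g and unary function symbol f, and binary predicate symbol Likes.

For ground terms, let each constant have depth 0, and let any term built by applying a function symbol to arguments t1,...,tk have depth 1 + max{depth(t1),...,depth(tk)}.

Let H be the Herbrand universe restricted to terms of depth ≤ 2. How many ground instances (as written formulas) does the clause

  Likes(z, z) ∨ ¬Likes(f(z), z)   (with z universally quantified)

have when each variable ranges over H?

1265

Ground terms of depth ≤ 2:
  If N_k denotes the number of depth-≤k ground terms, the 5 constants give N_0 = 5, and each function symbol of arity r contributes N_{k-1}^r new terms at level k: N_k = 5 + N_{k-1}^2 + N_{k-1}.
  N_0 = 5
  N_1 = 5 + 5^2 + 5 = 35
  N_2 = 5 + 35^2 + 35 = 1265
So there are 1265 ground terms available for substitution.
The variable z ranges independently over the available ground terms, and distinct assignments produce distinct instances.
Number of ground instances = 1265.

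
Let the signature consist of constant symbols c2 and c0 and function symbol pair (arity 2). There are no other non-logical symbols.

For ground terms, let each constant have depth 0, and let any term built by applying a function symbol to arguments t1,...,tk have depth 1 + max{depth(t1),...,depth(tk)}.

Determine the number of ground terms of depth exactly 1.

Let N_k count ground terms of depth at most k. Each non-constant term of depth ≤ k is some function symbol applied to depth-≤(k−1) arguments, giving N_k = 2 + N_{k-1}^2.
N_0 = 2
N_1 = 2 + 2^2 = 6
Terms of depth exactly 1: N_1 − N_0 = 6 − 2 = 4.

4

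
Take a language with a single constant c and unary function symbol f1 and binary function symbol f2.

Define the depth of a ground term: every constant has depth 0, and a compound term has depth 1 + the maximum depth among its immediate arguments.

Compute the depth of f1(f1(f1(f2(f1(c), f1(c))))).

5

depth(f1(c)) = 1 + depth(c) = 1 + 0 = 1
depth(f2(f1(c), f1(c))) = 1 + max(1, 1) = 2
depth(f1(f2(f1(c), f1(c)))) = 1 + depth(f2(f1(c), f1(c))) = 1 + 2 = 3
depth(f1(f1(f2(f1(c), f1(c))))) = 1 + depth(f1(f2(f1(c), f1(c)))) = 1 + 3 = 4
depth(f1(f1(f1(f2(f1(c), f1(c)))))) = 1 + depth(f1(f1(f2(f1(c), f1(c))))) = 1 + 4 = 5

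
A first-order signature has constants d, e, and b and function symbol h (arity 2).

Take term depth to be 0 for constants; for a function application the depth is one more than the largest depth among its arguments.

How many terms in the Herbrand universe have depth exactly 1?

Write N_k for the number of ground terms of depth ≤ k. A term of depth ≤ k is either a constant or a function symbol applied to arguments of depth ≤ k−1, so N_k = 3 + N_{k-1}^2.
N_0 = 3
N_1 = 3 + 3^2 = 12
Terms of depth exactly 1: N_1 − N_0 = 12 − 3 = 9.

9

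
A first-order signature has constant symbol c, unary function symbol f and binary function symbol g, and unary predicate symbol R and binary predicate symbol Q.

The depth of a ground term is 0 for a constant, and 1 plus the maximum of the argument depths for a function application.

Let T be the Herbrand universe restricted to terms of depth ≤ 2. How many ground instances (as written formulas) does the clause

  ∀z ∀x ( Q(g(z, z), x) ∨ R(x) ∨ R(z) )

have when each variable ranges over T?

Ground terms of depth ≤ 2:
  If N_k denotes the number of depth-≤k ground terms, the 1 constant gives N_0 = 1, and each function symbol of arity r contributes N_{k-1}^r new terms at level k: N_k = 1 + N_{k-1} + N_{k-1}^2.
  N_0 = 1
  N_1 = 1 + 1 + 1^2 = 3
  N_2 = 1 + 3 + 3^2 = 13
So there are 13 ground terms available for substitution.
There are 2 variables to instantiate (z, x), each occurring in at least one literal, so different choices give different ground instances.
Number of ground instances = 13^2 = 169.

169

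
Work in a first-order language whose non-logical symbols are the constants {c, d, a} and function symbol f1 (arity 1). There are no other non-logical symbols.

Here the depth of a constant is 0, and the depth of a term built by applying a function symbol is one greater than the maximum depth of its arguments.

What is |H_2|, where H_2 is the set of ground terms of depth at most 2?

9

Let N_k = |{terms of depth ≤ k}|. Then N_0 = 3 and N_k = 3 + N_{k-1} for k ≥ 1 (one summand per function symbol, arity giving the exponent).
N_0 = 3
N_1 = 3 + 3 = 6
N_2 = 3 + 6 = 9
Explicitly: c, d, a, f1(c), f1(d), f1(a), f1(f1(c)), f1(f1(d)), f1(f1(a)).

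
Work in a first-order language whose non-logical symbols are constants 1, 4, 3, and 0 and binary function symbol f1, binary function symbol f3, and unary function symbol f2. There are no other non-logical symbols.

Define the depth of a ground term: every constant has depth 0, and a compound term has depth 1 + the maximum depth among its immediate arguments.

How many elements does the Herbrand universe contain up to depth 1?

Count level by level. With function symbols f1/2, f3/2, f2/1, the terms of depth ≤ k are the 4 constants together with each function applied to depth-≤(k−1) tuples, so N_k = 4 + N_{k-1}^2 + N_{k-1}^2 + N_{k-1}.
N_0 = 4
N_1 = 4 + 4^2 + 4^2 + 4 = 40

40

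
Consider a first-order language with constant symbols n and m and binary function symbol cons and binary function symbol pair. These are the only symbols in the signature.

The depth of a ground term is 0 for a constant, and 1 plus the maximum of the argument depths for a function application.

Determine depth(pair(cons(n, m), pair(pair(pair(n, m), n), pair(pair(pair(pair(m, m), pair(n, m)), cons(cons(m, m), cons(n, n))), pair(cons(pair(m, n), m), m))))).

6

depth(cons(n, m)) = 1 + max(0, 0) = 1
depth(pair(n, m)) = 1 + max(0, 0) = 1
depth(pair(pair(n, m), n)) = 1 + max(1, 0) = 2
depth(pair(m, m)) = 1 + max(0, 0) = 1
depth(pair(pair(m, m), pair(n, m))) = 1 + max(1, 1) = 2
depth(cons(m, m)) = 1 + max(0, 0) = 1
depth(cons(n, n)) = 1 + max(0, 0) = 1
depth(cons(cons(m, m), cons(n, n))) = 1 + max(1, 1) = 2
depth(pair(pair(pair(m, m), pair(n, m)), cons(cons(m, m), cons(n, n)))) = 1 + max(2, 2) = 3
depth(pair(m, n)) = 1 + max(0, 0) = 1
depth(cons(pair(m, n), m)) = 1 + max(1, 0) = 2
depth(pair(cons(pair(m, n), m), m)) = 1 + max(2, 0) = 3
depth(pair(pair(pair(pair(m, m), pair(n, m)), cons(cons(m, m), cons(n, n))), pair(cons(pair(m, n), m), m))) = 1 + max(3, 3) = 4
depth(pair(pair(pair(n, m), n), pair(pair(pair(pair(m, m), pair(n, m)), cons(cons(m, m), cons(n, n))), pair(cons(pair(m, n), m), m)))) = 1 + max(2, 4) = 5
depth(pair(cons(n, m), pair(pair(pair(n, m), n), pair(pair(pair(pair(m, m), pair(n, m)), cons(cons(m, m), cons(n, n))), pair(cons(pair(m, n), m), m))))) = 1 + max(1, 5) = 6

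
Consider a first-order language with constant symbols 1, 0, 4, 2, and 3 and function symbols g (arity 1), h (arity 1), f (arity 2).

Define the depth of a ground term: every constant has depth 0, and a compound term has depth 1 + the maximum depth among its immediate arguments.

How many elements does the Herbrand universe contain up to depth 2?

If N_k denotes the number of depth-≤k ground terms, the 5 constants give N_0 = 5, and each function symbol of arity r contributes N_{k-1}^r new terms at level k: N_k = 5 + N_{k-1} + N_{k-1} + N_{k-1}^2.
N_0 = 5
N_1 = 5 + 5 + 5 + 5^2 = 40
N_2 = 5 + 40 + 40 + 40^2 = 1685

1685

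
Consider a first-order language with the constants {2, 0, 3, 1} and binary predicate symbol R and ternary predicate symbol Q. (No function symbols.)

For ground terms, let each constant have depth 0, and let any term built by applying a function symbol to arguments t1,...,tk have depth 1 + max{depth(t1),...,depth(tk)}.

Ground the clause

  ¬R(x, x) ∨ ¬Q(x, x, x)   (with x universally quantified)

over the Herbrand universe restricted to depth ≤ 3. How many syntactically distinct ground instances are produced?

Ground terms of depth ≤ 3:
  With no function symbols every ground term is a constant, so there are exactly 4 ground terms at every depth bound.
  N_0 = 4
  N_1 = 4
  N_2 = 4
  N_3 = 4
  Explicitly: 2, 0, 3, 1.
So there are 4 ground terms available for substitution.
The clause has 1 distinct variable (x), which appears in the body. In the free term algebra distinct substitutions yield syntactically distinct ground instances.
Number of ground instances = 4.

4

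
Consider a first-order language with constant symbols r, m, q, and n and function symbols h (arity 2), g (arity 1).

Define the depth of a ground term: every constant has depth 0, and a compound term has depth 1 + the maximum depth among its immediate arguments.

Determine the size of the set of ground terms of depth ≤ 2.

Count level by level. With function symbols h/2, g/1, the terms of depth ≤ k are the 4 constants together with each function applied to depth-≤(k−1) tuples, so N_k = 4 + N_{k-1}^2 + N_{k-1}.
N_0 = 4
N_1 = 4 + 4^2 + 4 = 24
N_2 = 4 + 24^2 + 24 = 604

604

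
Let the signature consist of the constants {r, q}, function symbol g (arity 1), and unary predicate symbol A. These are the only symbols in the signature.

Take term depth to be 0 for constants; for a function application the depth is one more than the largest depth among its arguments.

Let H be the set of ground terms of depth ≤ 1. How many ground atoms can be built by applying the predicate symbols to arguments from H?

4

First count ground terms of depth ≤ 1.
Write N_k for the number of ground terms of depth ≤ k. A term of depth ≤ k is either a constant or a function symbol applied to arguments of depth ≤ k−1, so N_k = 2 + N_{k-1}.
N_0 = 2
N_1 = 2 + 2 = 4
Explicitly: r, q, g(r), g(q).
So |H| = 4.
Ground atoms are formed by filling each argument slot of a predicate with a term from H, so an r-ary predicate gives |H|^r atoms:
  A: 4
Total ground atoms: 4.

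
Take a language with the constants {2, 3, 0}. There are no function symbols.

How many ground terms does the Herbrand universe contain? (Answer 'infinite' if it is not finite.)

There are no function symbols, so every ground term is one of the 3 constants.
The Herbrand universe is {2, 3, 0}, which is finite with 3 elements.

3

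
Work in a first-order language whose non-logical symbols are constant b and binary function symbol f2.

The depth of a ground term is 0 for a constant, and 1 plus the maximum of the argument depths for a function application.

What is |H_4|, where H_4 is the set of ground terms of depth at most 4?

Let N_k = |{terms of depth ≤ k}|. Then N_0 = 1 and N_k = 1 + N_{k-1}^2 for k ≥ 1 (one summand per function symbol, arity giving the exponent).
N_0 = 1
N_1 = 1 + 1^2 = 2
N_2 = 1 + 2^2 = 5
N_3 = 1 + 5^2 = 26
N_4 = 1 + 26^2 = 677

677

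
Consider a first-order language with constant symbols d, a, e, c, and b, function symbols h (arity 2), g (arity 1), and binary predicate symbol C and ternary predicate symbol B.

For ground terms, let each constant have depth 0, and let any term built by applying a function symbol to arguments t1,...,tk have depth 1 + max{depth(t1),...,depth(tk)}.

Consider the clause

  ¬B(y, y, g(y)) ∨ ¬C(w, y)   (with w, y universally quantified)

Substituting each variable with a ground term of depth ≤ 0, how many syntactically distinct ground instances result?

Ground terms of depth ≤ 0:
  Let N_k = |{terms of depth ≤ k}|. Then N_0 = 5 and N_k = 5 + N_{k-1}^2 + N_{k-1} for k ≥ 1 (one summand per function symbol, arity giving the exponent).
  N_0 = 5
  Explicitly: d, a, e, c, b.
So there are 5 ground terms available for substitution.
The body mentions every one of the 2 quantified variables; since ground terms form a free algebra, no two substitutions collapse to the same formula.
Number of ground instances = 5^2 = 25.

25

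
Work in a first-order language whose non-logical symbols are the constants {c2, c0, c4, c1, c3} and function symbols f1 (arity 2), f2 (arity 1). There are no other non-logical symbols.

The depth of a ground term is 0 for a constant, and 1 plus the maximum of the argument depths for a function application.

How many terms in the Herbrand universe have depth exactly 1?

30

Let N_k count ground terms of depth at most k. Each non-constant term of depth ≤ k is some function symbol applied to depth-≤(k−1) arguments, giving N_k = 5 + N_{k-1}^2 + N_{k-1}.
N_0 = 5
N_1 = 5 + 5^2 + 5 = 35
Terms of depth exactly 1: N_1 − N_0 = 35 − 5 = 30.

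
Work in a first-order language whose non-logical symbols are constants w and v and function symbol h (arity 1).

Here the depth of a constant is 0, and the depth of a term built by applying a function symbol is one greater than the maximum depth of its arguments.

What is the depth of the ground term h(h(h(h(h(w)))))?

5

depth(h(w)) = 1 + depth(w) = 1 + 0 = 1
depth(h(h(w))) = 1 + depth(h(w)) = 1 + 1 = 2
depth(h(h(h(w)))) = 1 + depth(h(h(w))) = 1 + 2 = 3
depth(h(h(h(h(w))))) = 1 + depth(h(h(h(w)))) = 1 + 3 = 4
depth(h(h(h(h(h(w)))))) = 1 + depth(h(h(h(h(w))))) = 1 + 4 = 5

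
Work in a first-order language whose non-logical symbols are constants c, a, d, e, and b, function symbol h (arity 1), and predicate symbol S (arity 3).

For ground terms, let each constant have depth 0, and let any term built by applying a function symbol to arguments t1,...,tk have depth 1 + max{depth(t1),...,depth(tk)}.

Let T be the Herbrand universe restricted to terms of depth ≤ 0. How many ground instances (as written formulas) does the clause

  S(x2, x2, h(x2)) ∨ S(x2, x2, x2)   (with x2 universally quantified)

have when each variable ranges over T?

5

Ground terms of depth ≤ 0:
  If N_k denotes the number of depth-≤k ground terms, the 5 constants give N_0 = 5, and each function symbol of arity r contributes N_{k-1}^r new terms at level k: N_k = 5 + N_{k-1}.
  N_0 = 5
  Explicitly: c, a, d, e, b.
So there are 5 ground terms available for substitution.
There is 1 variable to instantiate (x2),  occurring in at least one literal, so different choices give different ground instances.
Number of ground instances = 5.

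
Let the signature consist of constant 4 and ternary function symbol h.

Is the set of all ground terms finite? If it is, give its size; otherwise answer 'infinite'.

The signature has at least one function symbol (h, arity 3) and at least one constant (4).
Iterating h gives infinitely many distinct ground terms: 4, h(4, 4, 4), h(h(4, 4, 4), h(4, 4, 4), h(4, 4, 4)), ...
So the Herbrand universe is infinite.

infinite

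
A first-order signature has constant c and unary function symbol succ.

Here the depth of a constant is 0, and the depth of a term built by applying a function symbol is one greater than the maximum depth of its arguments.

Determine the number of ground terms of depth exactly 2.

If N_k denotes the number of depth-≤k ground terms, the 1 constant gives N_0 = 1, and each function symbol of arity r contributes N_{k-1}^r new terms at level k: N_k = 1 + N_{k-1}.
N_0 = 1
N_1 = 1 + 1 = 2
N_2 = 1 + 2 = 3
Terms of depth exactly 2: N_2 − N_1 = 3 − 2 = 1.

1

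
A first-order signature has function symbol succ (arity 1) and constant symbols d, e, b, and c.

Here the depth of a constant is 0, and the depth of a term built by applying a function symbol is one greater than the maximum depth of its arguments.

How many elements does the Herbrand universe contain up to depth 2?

Count level by level. With function symbols succ/1, the terms of depth ≤ k are the 4 constants together with each function applied to depth-≤(k−1) tuples, so N_k = 4 + N_{k-1}.
N_0 = 4
N_1 = 4 + 4 = 8
N_2 = 4 + 8 = 12

12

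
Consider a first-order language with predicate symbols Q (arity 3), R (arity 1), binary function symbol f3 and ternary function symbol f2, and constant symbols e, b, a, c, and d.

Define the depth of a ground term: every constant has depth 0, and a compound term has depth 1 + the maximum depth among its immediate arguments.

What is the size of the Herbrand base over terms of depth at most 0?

130

First count ground terms of depth ≤ 0.
Let N_k = |{terms of depth ≤ k}|. Then N_0 = 5 and N_k = 5 + N_{k-1}^2 + N_{k-1}^3 for k ≥ 1 (one summand per function symbol, arity giving the exponent).
N_0 = 5
So |H| = 5.
Each predicate of arity r yields |H|^r ground atoms (one per choice of an r-tuple from H):
  Q: 5^3 = 125;  R: 5
Total ground atoms: 125 + 5 = 130.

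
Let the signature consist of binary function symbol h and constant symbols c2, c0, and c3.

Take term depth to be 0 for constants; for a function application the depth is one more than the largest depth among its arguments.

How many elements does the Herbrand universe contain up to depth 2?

147

Count level by level. With function symbols h/2, the terms of depth ≤ k are the 3 constants together with each function applied to depth-≤(k−1) tuples, so N_k = 3 + N_{k-1}^2.
N_0 = 3
N_1 = 3 + 3^2 = 12
N_2 = 3 + 12^2 = 147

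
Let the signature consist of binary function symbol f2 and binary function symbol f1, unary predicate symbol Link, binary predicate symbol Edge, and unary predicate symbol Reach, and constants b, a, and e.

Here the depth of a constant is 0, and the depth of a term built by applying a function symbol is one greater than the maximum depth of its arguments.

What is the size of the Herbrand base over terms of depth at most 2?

First count ground terms of depth ≤ 2.
Count level by level. With function symbols f2/2, f1/2, the terms of depth ≤ k are the 3 constants together with each function applied to depth-≤(k−1) tuples, so N_k = 3 + N_{k-1}^2 + N_{k-1}^2.
N_0 = 3
N_1 = 3 + 3^2 + 3^2 = 21
N_2 = 3 + 21^2 + 21^2 = 885
So |H| = 885.
For each predicate symbol, the number of ground atoms is |H| raised to its arity; summing:
  Link: 885;  Edge: 885^2 = 783225;  Reach: 885
Total ground atoms: 885 + 783225 + 885 = 784995.

784995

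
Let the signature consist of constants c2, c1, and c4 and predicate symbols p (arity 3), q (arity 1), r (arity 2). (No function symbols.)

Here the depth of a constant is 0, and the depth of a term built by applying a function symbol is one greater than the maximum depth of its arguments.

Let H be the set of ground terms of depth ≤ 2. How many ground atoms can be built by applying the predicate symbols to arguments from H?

39

First count ground terms of depth ≤ 2.
With no function symbols every ground term is a constant, so there are exactly 3 ground terms at every depth bound.
N_0 = 3
N_1 = 3
N_2 = 3
So |H| = 3.
Ground atoms are formed by filling each argument slot of a predicate with a term from H, so an r-ary predicate gives |H|^r atoms:
  p: 3^3 = 27;  q: 3;  r: 3^2 = 9
Total ground atoms: 27 + 3 + 9 = 39.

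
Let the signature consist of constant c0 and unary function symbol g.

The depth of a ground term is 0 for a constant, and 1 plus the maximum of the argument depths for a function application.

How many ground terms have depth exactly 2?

If N_k denotes the number of depth-≤k ground terms, the 1 constant gives N_0 = 1, and each function symbol of arity r contributes N_{k-1}^r new terms at level k: N_k = 1 + N_{k-1}.
N_0 = 1
N_1 = 1 + 1 = 2
N_2 = 1 + 2 = 3
Terms of depth exactly 2: N_2 − N_1 = 3 − 2 = 1.

1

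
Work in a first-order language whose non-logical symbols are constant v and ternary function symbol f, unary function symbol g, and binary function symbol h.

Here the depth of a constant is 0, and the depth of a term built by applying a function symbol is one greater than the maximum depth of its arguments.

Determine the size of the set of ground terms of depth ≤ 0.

1

Count level by level. With function symbols f/3, g/1, h/2, the terms of depth ≤ k are the 1 constant together with each function applied to depth-≤(k−1) tuples, so N_k = 1 + N_{k-1}^3 + N_{k-1} + N_{k-1}^2.
N_0 = 1
Explicitly: v.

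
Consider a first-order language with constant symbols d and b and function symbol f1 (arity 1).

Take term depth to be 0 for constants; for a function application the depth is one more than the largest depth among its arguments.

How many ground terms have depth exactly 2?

Let N_k count ground terms of depth at most k. Each non-constant term of depth ≤ k is some function symbol applied to depth-≤(k−1) arguments, giving N_k = 2 + N_{k-1}.
N_0 = 2
N_1 = 2 + 2 = 4
N_2 = 2 + 4 = 6
Terms of depth exactly 2: N_2 − N_1 = 6 − 4 = 2.

2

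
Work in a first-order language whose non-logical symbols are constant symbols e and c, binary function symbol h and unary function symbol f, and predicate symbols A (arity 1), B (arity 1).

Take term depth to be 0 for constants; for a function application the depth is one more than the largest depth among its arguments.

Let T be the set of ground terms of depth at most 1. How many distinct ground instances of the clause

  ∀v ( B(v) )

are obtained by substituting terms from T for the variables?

8

Ground terms of depth ≤ 1:
  Write N_k for the number of ground terms of depth ≤ k. A term of depth ≤ k is either a constant or a function symbol applied to arguments of depth ≤ k−1, so N_k = 2 + N_{k-1}^2 + N_{k-1}.
  N_0 = 2
  N_1 = 2 + 2^2 + 2 = 8
So there are 8 ground terms available for substitution.
The body mentions the single quantified variable v; since ground terms form a free algebra, no two substitutions collapse to the same formula.
Number of ground instances = 8.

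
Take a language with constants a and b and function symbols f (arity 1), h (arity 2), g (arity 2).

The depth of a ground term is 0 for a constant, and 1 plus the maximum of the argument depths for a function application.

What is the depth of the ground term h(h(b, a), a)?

2

depth(h(b, a)) = 1 + max(0, 0) = 1
depth(h(h(b, a), a)) = 1 + max(1, 0) = 2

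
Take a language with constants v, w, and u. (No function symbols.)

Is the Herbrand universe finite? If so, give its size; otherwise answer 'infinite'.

3

There are no function symbols, so every ground term is one of the 3 constants.
The Herbrand universe is {v, w, u}, which is finite with 3 elements.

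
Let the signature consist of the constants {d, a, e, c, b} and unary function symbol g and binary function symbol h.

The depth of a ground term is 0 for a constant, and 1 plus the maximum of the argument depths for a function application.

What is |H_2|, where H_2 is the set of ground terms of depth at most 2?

Let N_k count ground terms of depth at most k. Each non-constant term of depth ≤ k is some function symbol applied to depth-≤(k−1) arguments, giving N_k = 5 + N_{k-1} + N_{k-1}^2.
N_0 = 5
N_1 = 5 + 5 + 5^2 = 35
N_2 = 5 + 35 + 35^2 = 1265

1265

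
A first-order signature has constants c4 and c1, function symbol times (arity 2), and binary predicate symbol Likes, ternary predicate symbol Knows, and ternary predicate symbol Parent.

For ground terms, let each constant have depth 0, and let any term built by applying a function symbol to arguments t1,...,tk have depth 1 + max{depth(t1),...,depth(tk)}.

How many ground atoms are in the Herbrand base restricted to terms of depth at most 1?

468

First count ground terms of depth ≤ 1.
Let N_k count ground terms of depth at most k. Each non-constant term of depth ≤ k is some function symbol applied to depth-≤(k−1) arguments, giving N_k = 2 + N_{k-1}^2.
N_0 = 2
N_1 = 2 + 2^2 = 6
Explicitly: c4, c1, times(c4, c4), times(c4, c1), times(c1, c4), times(c1, c1).
So |H| = 6.
For each predicate symbol, the number of ground atoms is |H| raised to its arity; summing:
  Likes: 6^2 = 36;  Knows: 6^3 = 216;  Parent: 6^3 = 216
Total ground atoms: 36 + 216 + 216 = 468.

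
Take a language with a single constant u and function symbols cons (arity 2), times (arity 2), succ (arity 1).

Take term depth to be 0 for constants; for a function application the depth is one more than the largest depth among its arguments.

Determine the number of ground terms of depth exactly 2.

Let N_k = |{terms of depth ≤ k}|. Then N_0 = 1 and N_k = 1 + N_{k-1}^2 + N_{k-1}^2 + N_{k-1} for k ≥ 1 (one summand per function symbol, arity giving the exponent).
N_0 = 1
N_1 = 1 + 1^2 + 1^2 + 1 = 4
N_2 = 1 + 4^2 + 4^2 + 4 = 37
Terms of depth exactly 2: N_2 − N_1 = 37 − 4 = 33.

33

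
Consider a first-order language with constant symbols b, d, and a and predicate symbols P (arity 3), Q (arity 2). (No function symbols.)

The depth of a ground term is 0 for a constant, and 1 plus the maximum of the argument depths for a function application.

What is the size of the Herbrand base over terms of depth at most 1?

First count ground terms of depth ≤ 1.
With no function symbols every ground term is a constant, so there are exactly 3 ground terms at every depth bound.
N_0 = 3
N_1 = 3
So |H| = 3.
A ground atom is a predicate applied to a tuple of terms from H, so the count is the sum over predicates of |H|^arity:
  P: 3^3 = 27;  Q: 3^2 = 9
Total ground atoms: 27 + 9 = 36.

36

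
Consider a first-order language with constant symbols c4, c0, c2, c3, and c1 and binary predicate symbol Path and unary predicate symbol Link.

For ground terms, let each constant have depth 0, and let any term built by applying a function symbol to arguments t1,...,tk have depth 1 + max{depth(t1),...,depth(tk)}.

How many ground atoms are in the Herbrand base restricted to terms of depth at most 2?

First count ground terms of depth ≤ 2.
With no function symbols every ground term is a constant, so there are exactly 5 ground terms at every depth bound.
N_0 = 5
N_1 = 5
N_2 = 5
Explicitly: c4, c0, c2, c3, c1.
So |H| = 5.
For each predicate symbol, the number of ground atoms is |H| raised to its arity; summing:
  Path: 5^2 = 25;  Link: 5
Total ground atoms: 25 + 5 = 30.

30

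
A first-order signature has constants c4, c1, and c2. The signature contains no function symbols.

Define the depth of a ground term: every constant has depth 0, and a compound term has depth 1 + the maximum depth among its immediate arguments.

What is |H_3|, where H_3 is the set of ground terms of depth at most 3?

3

With no function symbols every ground term is a constant, so there are exactly 3 ground terms at every depth bound.
N_0 = 3
N_1 = 3
N_2 = 3
N_3 = 3
Explicitly: c4, c1, c2.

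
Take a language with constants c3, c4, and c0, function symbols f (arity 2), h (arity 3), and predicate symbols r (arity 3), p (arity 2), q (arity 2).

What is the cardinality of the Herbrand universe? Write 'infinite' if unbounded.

The signature has at least one function symbol (f, arity 2) and at least one constant (c3).
Iterating f gives infinitely many distinct ground terms: c3, f(c3, c3), f(f(c3, c3), f(c3, c3)), ...
So the Herbrand universe is infinite.

infinite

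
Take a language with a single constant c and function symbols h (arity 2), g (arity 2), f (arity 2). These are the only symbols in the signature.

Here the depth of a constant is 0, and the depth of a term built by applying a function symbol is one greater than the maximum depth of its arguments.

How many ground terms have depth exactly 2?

Let N_k = |{terms of depth ≤ k}|. Then N_0 = 1 and N_k = 1 + N_{k-1}^2 + N_{k-1}^2 + N_{k-1}^2 for k ≥ 1 (one summand per function symbol, arity giving the exponent).
N_0 = 1
N_1 = 1 + 1^2 + 1^2 + 1^2 = 4
N_2 = 1 + 4^2 + 4^2 + 4^2 = 49
Terms of depth exactly 2: N_2 − N_1 = 49 − 4 = 45.

45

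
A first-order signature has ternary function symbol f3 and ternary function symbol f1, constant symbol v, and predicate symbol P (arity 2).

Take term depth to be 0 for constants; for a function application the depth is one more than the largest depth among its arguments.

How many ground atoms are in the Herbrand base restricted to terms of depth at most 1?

9

First count ground terms of depth ≤ 1.
If N_k denotes the number of depth-≤k ground terms, the 1 constant gives N_0 = 1, and each function symbol of arity r contributes N_{k-1}^r new terms at level k: N_k = 1 + N_{k-1}^3 + N_{k-1}^3.
N_0 = 1
N_1 = 1 + 1^3 + 1^3 = 3
So |H| = 3.
Ground atoms are formed by filling each argument slot of a predicate with a term from H, so an r-ary predicate gives |H|^r atoms:
  P: 3^2 = 9
Total ground atoms: 9.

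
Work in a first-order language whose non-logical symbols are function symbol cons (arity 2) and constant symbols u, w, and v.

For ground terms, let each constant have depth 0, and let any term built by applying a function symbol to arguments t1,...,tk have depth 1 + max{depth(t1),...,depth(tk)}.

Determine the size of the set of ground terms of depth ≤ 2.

Count level by level. With function symbols cons/2, the terms of depth ≤ k are the 3 constants together with each function applied to depth-≤(k−1) tuples, so N_k = 3 + N_{k-1}^2.
N_0 = 3
N_1 = 3 + 3^2 = 12
N_2 = 3 + 12^2 = 147

147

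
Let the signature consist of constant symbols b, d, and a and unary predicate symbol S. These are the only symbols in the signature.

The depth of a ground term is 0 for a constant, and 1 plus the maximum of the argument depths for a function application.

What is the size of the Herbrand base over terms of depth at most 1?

3

First count ground terms of depth ≤ 1.
With no function symbols every ground term is a constant, so there are exactly 3 ground terms at every depth bound.
N_0 = 3
N_1 = 3
So |H| = 3.
Each predicate of arity r yields |H|^r ground atoms (one per choice of an r-tuple from H):
  S: 3
Total ground atoms: 3.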